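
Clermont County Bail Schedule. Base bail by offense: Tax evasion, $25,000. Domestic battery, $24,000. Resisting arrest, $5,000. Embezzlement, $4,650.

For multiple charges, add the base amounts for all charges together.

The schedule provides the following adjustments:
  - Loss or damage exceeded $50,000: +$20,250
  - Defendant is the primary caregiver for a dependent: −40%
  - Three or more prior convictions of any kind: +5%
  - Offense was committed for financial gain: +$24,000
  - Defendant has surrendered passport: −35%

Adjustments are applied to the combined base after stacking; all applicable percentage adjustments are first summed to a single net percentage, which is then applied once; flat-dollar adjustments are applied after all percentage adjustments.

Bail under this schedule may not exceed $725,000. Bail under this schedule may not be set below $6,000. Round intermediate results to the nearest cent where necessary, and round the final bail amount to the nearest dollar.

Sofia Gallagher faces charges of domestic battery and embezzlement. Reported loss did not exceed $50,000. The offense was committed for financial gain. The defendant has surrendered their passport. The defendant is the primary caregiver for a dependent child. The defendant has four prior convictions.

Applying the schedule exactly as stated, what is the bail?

$32,595

Base amounts from the schedule: domestic battery $24,000; embezzlement $4,650.
Stacking rule: sum of all bases. $24,000 + $4,650 = $28,650.
Net percentage adjustment: −40% +5% −35% = −70%. $28,650 × 0.3 = $8,595.
Offense was committed for financial gain (+$24,000 flat): $8,595 + $24,000 = $32,595.
$32,595 is within the $725,000 maximum.
$32,595 is at or above the $6,000 minimum.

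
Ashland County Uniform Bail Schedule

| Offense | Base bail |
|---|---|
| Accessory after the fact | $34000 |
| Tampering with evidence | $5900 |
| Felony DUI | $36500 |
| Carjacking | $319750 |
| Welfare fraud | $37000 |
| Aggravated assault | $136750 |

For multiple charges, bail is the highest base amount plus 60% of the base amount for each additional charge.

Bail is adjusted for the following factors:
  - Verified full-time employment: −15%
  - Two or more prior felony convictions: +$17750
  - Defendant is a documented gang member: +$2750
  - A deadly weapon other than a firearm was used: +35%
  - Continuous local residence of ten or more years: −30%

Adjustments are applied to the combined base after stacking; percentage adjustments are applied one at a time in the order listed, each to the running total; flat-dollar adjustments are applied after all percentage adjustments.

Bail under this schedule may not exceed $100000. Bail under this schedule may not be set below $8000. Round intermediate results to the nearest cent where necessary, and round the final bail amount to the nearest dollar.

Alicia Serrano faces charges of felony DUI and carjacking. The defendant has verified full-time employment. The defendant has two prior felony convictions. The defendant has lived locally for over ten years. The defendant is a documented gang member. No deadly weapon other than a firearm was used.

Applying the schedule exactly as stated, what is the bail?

$100000

Base amounts from the schedule: felony DUI $36500; carjacking $319750.
Stacking rule: highest base plus 60% of each additional charge. Highest is carjacking at $319750. Additional: $36500 × 60% = $21900. Combined base = $319750 + $21900 = $341650.
Verified full-time employment (−15%): $341650 × 0.85 = $290402.50.
Continuous local residence of ten or more years (−30%): $290402.50 × 0.7 = $203281.75.
Two or more prior felony convictions (+$17750 flat): $203281.75 + $17750 = $221031.75.
Defendant is a documented gang member (+$2750 flat): $221031.75 + $2750 = $223781.75.
Result $223781.75 exceeds the maximum of $100000; bail is capped at $100000.
$100000 is at or above the $8000 minimum.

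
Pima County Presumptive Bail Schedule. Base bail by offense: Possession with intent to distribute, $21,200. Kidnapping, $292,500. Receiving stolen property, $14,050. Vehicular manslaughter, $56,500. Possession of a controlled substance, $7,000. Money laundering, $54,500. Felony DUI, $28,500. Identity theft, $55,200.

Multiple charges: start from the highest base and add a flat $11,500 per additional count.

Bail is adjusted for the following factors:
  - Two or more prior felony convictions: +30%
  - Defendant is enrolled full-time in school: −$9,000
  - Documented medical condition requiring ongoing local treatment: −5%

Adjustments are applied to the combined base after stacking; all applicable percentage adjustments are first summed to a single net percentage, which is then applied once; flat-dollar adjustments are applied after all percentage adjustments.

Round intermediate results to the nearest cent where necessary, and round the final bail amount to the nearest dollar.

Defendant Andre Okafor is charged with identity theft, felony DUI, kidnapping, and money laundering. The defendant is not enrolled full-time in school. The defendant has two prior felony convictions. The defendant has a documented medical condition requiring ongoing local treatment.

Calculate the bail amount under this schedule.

Base amounts from the schedule: identity theft $55,200; felony DUI $28,500; kidnapping $292,500; money laundering $54,500.
Stacking rule: highest base plus $11,500 per additional charge. Highest is kidnapping at $292,500; 3 additional charges → +$34,500. Combined base = $327,000.
Net percentage adjustment: +30% −5% = +25%. $327,000 × 1.25 = $408,750.

$408,750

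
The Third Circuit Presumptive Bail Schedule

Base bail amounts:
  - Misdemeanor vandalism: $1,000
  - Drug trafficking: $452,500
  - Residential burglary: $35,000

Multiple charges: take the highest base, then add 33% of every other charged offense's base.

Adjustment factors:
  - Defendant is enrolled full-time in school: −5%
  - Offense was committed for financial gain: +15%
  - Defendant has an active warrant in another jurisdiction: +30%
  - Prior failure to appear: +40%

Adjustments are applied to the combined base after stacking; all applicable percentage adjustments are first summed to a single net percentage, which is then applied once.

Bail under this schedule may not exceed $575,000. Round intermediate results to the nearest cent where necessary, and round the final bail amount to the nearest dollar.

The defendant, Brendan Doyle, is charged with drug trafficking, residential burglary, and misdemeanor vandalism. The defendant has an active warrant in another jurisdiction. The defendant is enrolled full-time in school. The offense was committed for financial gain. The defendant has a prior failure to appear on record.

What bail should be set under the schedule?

Base amounts from the schedule: drug trafficking $452,500; residential burglary $35,000; misdemeanor vandalism $1,000.
Stacking rule: highest base plus 33% of each additional charge. Highest is drug trafficking at $452,500. Additional: $35,000 × 33% = $11,550; $1,000 × 33% = $330. Combined base = $452,500 + $11,880 = $464,380.
Net percentage adjustment: −5% +15% +30% +40% = +80%. $464,380 × 1.8 = $835,884.
Result $835,884 exceeds the maximum of $575,000; bail is capped at $575,000.

$575,000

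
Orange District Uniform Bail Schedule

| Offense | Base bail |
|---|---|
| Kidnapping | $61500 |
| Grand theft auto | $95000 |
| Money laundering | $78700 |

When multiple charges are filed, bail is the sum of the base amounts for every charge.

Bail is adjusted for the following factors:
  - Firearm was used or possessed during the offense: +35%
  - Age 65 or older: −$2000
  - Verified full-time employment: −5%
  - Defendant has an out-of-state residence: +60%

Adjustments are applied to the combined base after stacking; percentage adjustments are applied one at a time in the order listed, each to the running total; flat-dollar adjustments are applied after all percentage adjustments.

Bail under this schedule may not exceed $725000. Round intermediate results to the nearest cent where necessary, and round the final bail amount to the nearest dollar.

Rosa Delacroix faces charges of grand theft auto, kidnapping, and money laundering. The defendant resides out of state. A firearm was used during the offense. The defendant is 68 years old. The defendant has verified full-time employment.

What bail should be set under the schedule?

$480630

Base amounts from the schedule: grand theft auto $95000; kidnapping $61500; money laundering $78700.
Stacking rule: sum of all bases. $95000 + $61500 + $78700 = $235200.
Firearm was used or possessed during the offense (+35%): $235200 × 1.35 = $317520.
Verified full-time employment (−5%): $317520 × 0.95 = $301644.
Defendant has an out-of-state residence (+60%): $301644 × 1.6 = $482630.40.
Age 65 or older (−$2000 flat): $482630.40 − $2000 = $480630.40.
$480630.40 is within the $725000 maximum.
Rounded to the nearest dollar: $480630.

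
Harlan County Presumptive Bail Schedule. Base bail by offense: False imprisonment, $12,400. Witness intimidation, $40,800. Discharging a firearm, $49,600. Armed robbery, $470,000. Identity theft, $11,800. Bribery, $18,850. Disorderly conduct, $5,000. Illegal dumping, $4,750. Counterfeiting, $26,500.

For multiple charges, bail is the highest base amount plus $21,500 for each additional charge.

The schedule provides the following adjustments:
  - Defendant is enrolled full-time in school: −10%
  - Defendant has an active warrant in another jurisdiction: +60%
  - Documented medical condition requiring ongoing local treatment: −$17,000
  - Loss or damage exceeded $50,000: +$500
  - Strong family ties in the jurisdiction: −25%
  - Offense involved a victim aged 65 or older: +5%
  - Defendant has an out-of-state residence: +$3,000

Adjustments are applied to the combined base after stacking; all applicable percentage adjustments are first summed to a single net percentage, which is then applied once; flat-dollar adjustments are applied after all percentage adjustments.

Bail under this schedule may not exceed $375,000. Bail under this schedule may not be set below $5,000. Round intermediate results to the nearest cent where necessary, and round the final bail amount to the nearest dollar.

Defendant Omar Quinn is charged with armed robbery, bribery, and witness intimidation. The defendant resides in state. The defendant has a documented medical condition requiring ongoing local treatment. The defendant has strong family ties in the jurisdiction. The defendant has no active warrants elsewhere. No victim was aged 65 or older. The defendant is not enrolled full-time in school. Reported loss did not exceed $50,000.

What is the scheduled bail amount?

$367,750

Base amounts from the schedule: armed robbery $470,000; bribery $18,850; witness intimidation $40,800.
Stacking rule: highest base plus $21,500 per additional charge. Highest is armed robbery at $470,000; 2 additional charges → +$43,000. Combined base = $513,000.
Strong family ties in the jurisdiction (−25%): $513,000 × 0.75 = $384,750.
Documented medical condition requiring ongoing local treatment (−$17,000 flat): $384,750 − $17,000 = $367,750.
$367,750 is within the $375,000 maximum.
$367,750 is at or above the $5,000 minimum.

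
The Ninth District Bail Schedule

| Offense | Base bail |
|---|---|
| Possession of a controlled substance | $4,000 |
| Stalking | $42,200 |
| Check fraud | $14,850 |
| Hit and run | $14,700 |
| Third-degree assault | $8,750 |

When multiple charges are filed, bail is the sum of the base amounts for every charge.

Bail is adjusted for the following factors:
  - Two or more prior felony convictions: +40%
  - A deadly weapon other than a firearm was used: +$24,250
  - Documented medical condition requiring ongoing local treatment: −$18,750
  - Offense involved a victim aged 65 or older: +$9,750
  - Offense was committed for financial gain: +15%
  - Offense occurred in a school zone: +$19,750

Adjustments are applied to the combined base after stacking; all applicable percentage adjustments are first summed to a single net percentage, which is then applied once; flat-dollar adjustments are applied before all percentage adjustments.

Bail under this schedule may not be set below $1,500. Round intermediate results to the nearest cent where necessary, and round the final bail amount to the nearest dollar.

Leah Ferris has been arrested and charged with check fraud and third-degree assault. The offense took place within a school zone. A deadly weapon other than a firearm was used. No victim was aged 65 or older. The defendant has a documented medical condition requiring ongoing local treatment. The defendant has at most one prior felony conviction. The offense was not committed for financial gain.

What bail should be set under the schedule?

$48,850

Base amounts from the schedule: check fraud $14,850; third-degree assault $8,750.
Stacking rule: sum of all bases. $14,850 + $8,750 = $23,600.
A deadly weapon other than a firearm was used (+$24,250 flat): $23,600 + $24,250 = $47,850.
Documented medical condition requiring ongoing local treatment (−$18,750 flat): $47,850 − $18,750 = $29,100.
Offense occurred in a school zone (+$19,750 flat): $29,100 + $19,750 = $48,850.
$48,850 is at or above the $1,500 minimum.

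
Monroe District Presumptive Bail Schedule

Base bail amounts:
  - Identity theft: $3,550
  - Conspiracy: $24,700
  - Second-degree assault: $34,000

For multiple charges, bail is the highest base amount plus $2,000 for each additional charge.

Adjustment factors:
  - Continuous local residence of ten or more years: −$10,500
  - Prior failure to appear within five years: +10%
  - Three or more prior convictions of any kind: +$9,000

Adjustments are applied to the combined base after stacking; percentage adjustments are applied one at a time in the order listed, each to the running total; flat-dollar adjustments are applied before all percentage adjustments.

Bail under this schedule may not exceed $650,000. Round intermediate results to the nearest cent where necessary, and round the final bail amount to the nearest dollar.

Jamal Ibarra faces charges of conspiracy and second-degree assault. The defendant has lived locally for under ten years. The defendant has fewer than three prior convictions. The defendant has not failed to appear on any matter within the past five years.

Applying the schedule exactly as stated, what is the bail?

Base amounts from the schedule: conspiracy $24,700; second-degree assault $34,000.
Stacking rule: highest base plus $2,000 per additional charge. Highest is second-degree assault at $34,000; 1 additional charge → +$2,000. Combined base = $36,000.
No adjustment factors apply to this defendant.
$36,000 is within the $650,000 maximum.

$36,000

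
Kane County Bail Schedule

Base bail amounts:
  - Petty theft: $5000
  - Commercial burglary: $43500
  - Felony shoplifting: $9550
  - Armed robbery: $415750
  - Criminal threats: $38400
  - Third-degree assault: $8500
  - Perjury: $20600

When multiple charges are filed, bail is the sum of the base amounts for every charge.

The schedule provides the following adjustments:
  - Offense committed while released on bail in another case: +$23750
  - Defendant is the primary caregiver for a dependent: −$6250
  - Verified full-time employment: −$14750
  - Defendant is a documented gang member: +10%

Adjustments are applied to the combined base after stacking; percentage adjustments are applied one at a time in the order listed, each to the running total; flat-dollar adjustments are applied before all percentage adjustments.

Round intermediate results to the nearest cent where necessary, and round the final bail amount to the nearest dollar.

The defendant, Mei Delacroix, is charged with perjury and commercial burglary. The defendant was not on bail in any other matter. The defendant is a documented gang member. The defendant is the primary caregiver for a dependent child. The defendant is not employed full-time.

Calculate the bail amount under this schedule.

$63635

Base amounts from the schedule: perjury $20600; commercial burglary $43500.
Stacking rule: sum of all bases. $20600 + $43500 = $64100.
Defendant is the primary caregiver for a dependent (−$6250 flat): $64100 − $6250 = $57850.
Defendant is a documented gang member (+10%): $57850 × 1.1 = $63635.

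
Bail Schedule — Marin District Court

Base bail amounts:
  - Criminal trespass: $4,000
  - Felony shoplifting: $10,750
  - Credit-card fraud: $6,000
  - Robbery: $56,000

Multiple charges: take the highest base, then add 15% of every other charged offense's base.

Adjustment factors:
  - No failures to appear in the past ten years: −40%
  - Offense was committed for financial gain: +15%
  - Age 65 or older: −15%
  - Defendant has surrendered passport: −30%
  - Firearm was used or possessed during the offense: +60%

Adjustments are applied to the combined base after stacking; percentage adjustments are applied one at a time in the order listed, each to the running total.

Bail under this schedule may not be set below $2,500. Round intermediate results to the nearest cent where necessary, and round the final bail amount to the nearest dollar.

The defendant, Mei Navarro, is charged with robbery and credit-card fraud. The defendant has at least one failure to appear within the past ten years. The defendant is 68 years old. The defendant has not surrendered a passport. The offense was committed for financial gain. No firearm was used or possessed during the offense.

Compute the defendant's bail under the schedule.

Base amounts from the schedule: robbery $56,000; credit-card fraud $6,000.
Stacking rule: highest base plus 15% of each additional charge. Highest is robbery at $56,000. Additional: $6,000 × 15% = $900. Combined base = $56,000 + $900 = $56,900.
Offense was committed for financial gain (+15%): $56,900 × 1.15 = $65,435.
Age 65 or older (−15%): $65,435 × 0.85 = $55,619.75.
$55,619.75 is at or above the $2,500 minimum.
Rounded to the nearest dollar: $55,620.

$55,620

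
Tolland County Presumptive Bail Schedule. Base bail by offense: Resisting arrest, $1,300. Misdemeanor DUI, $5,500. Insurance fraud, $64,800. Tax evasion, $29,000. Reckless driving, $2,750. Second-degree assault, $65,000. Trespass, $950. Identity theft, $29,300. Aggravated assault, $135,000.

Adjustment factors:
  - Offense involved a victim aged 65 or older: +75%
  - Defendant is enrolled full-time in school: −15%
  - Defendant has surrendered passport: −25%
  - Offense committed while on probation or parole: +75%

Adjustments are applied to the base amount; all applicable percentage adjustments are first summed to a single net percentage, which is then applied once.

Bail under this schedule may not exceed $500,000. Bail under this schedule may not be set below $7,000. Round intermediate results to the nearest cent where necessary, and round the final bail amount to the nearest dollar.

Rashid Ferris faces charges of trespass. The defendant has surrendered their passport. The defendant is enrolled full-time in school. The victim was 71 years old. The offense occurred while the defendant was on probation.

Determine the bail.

Base amounts from the schedule: trespass $950.
Single charge. Combined base = $950.
Net percentage adjustment: +75% −15% −25% +75% = +110%. $950 × 2.1 = $1,995.
$1,995 is within the $500,000 maximum.
Result $1,995 is below the minimum of $7,000; bail is set at the minimum $7,000.

$7,000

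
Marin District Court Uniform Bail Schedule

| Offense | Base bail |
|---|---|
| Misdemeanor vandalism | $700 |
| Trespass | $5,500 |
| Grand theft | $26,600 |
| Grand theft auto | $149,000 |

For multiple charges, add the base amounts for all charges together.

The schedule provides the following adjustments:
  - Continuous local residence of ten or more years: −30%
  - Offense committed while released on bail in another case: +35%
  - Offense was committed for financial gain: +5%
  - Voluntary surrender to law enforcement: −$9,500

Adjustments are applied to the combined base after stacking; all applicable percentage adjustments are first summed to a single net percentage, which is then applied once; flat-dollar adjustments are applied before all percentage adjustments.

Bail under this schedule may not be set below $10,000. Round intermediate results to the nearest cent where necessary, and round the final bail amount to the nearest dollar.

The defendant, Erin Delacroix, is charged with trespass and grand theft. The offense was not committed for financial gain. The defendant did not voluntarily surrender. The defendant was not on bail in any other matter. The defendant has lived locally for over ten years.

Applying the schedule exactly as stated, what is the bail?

$22,470

Base amounts from the schedule: trespass $5,500; grand theft $26,600.
Stacking rule: sum of all bases. $5,500 + $26,600 = $32,100.
Continuous local residence of ten or more years (−30%): $32,100 × 0.7 = $22,470.
$22,470 is at or above the $10,000 minimum.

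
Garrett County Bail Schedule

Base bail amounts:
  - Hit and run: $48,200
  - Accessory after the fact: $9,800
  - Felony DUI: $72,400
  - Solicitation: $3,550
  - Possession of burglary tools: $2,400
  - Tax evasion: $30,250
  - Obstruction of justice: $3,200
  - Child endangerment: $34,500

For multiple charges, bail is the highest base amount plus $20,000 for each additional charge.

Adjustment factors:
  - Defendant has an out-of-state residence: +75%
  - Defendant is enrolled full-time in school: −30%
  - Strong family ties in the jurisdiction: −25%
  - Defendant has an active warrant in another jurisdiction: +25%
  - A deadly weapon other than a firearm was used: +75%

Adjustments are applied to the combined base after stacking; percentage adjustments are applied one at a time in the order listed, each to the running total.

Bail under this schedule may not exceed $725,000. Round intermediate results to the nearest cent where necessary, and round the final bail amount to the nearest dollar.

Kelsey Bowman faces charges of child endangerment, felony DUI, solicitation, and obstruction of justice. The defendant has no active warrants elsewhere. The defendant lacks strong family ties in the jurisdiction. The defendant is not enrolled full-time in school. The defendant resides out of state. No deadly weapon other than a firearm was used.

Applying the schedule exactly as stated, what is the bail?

Base amounts from the schedule: child endangerment $34,500; felony DUI $72,400; solicitation $3,550; obstruction of justice $3,200.
Stacking rule: highest base plus $20,000 per additional charge. Highest is felony DUI at $72,400; 3 additional charges → +$60,000. Combined base = $132,400.
Defendant has an out-of-state residence (+75%): $132,400 × 1.75 = $231,700.
$231,700 is within the $725,000 maximum.

$231,700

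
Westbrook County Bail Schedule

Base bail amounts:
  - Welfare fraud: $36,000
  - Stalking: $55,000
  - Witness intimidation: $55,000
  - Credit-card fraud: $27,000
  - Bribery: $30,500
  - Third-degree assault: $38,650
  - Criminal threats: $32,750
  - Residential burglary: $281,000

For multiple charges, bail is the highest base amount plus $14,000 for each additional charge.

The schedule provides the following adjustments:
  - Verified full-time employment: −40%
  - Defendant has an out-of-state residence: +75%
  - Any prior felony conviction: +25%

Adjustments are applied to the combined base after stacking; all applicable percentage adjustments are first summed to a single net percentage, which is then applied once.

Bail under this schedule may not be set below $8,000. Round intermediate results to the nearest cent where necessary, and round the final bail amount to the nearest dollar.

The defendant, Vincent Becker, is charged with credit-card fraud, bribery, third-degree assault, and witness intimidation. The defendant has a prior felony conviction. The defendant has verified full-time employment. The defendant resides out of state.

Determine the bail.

Base amounts from the schedule: credit-card fraud $27,000; bribery $30,500; third-degree assault $38,650; witness intimidation $55,000.
Stacking rule: highest base plus $14,000 per additional charge. Highest is witness intimidation at $55,000; 3 additional charges → +$42,000. Combined base = $97,000.
Net percentage adjustment: −40% +75% +25% = +60%. $97,000 × 1.6 = $155,200.
$155,200 is at or above the $8,000 minimum.

$155,200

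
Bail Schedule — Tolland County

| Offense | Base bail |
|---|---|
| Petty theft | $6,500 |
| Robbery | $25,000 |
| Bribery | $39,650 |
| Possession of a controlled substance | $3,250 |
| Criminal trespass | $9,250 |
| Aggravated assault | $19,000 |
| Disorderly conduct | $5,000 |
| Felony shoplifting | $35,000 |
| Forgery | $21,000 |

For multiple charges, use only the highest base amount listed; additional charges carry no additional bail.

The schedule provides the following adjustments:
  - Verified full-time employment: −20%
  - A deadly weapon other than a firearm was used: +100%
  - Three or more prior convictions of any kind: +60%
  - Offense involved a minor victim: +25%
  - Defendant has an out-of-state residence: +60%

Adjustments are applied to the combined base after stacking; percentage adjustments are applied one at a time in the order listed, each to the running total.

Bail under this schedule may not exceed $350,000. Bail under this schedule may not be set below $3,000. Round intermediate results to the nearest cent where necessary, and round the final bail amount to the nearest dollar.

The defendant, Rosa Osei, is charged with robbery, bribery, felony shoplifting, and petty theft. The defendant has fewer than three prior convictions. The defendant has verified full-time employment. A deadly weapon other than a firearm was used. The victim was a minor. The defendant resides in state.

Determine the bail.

Base amounts from the schedule: robbery $25,000; bribery $39,650; felony shoplifting $35,000; petty theft $6,500.
Stacking rule: use the highest base only. Highest is bribery at $39,650. Combined base = $39,650.
Verified full-time employment (−20%): $39,650 × 0.8 = $31,720.
A deadly weapon other than a firearm was used (+100%): $31,720 × 2 = $63,440.
Offense involved a minor victim (+25%): $63,440 × 1.25 = $79,300.
$79,300 is within the $350,000 maximum.
$79,300 is at or above the $3,000 minimum.

$79,300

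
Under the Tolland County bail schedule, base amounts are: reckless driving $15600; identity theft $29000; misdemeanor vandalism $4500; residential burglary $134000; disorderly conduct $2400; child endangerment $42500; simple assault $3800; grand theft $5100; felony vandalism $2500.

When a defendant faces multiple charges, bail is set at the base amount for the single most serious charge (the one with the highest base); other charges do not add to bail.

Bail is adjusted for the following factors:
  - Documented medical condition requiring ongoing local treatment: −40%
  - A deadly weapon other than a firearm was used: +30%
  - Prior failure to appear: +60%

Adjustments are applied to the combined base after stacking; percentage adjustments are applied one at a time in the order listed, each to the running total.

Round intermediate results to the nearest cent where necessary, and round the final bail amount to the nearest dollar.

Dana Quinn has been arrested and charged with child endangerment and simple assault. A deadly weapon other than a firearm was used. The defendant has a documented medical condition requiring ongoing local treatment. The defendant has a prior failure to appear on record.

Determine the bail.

Base amounts from the schedule: child endangerment $42500; simple assault $3800.
Stacking rule: use the highest base only. Highest is child endangerment at $42500. Combined base = $42500.
Documented medical condition requiring ongoing local treatment (−40%): $42500 × 0.6 = $25500.
A deadly weapon other than a firearm was used (+30%): $25500 × 1.3 = $33150.
Prior failure to appear (+60%): $33150 × 1.6 = $53040.

$53040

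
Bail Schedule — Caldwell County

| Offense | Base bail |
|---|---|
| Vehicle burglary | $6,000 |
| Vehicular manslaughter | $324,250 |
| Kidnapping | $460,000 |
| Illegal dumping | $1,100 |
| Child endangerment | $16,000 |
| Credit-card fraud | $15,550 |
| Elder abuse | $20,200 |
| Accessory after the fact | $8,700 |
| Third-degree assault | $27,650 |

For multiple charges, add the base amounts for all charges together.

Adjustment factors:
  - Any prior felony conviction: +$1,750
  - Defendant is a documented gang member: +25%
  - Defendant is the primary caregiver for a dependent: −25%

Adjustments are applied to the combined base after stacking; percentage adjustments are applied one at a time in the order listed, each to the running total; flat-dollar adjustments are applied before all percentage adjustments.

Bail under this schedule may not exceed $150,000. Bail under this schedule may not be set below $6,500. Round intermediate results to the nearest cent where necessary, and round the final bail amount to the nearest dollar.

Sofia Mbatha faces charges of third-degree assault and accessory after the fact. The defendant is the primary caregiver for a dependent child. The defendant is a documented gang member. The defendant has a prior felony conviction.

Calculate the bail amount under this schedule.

$35,719

Base amounts from the schedule: third-degree assault $27,650; accessory after the fact $8,700.
Stacking rule: sum of all bases. $27,650 + $8,700 = $36,350.
Any prior felony conviction (+$1,750 flat): $36,350 + $1,750 = $38,100.
Defendant is a documented gang member (+25%): $38,100 × 1.25 = $47,625.
Defendant is the primary caregiver for a dependent (−25%): $47,625 × 0.75 = $35,718.75.
$35,718.75 is within the $150,000 maximum.
$35,718.75 is at or above the $6,500 minimum.
Rounded to the nearest dollar: $35,719.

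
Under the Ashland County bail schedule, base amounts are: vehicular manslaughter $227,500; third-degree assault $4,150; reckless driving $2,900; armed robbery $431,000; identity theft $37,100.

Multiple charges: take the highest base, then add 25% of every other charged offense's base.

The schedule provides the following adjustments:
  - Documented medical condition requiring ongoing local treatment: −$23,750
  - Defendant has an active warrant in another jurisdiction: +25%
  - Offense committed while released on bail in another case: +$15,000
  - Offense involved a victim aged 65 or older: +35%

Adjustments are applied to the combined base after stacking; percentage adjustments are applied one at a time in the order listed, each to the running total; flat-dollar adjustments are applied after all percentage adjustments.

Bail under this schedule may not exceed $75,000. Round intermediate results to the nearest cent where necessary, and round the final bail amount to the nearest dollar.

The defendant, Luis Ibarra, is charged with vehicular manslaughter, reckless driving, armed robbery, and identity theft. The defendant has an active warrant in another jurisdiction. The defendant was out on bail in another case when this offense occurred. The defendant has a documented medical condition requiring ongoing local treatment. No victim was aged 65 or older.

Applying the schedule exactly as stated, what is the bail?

$75,000

Base amounts from the schedule: vehicular manslaughter $227,500; reckless driving $2,900; armed robbery $431,000; identity theft $37,100.
Stacking rule: highest base plus 25% of each additional charge. Highest is armed robbery at $431,000. Additional: $227,500 × 25% = $56,875; $2,900 × 25% = $725; $37,100 × 25% = $9,275. Combined base = $431,000 + $66,875 = $497,875.
Defendant has an active warrant in another jurisdiction (+25%): $497,875 × 1.25 = $622,343.75.
Documented medical condition requiring ongoing local treatment (−$23,750 flat): $622,343.75 − $23,750 = $598,593.75.
Offense committed while released on bail in another case (+$15,000 flat): $598,593.75 + $15,000 = $613,593.75.
Result $613,593.75 exceeds the maximum of $75,000; bail is capped at $75,000.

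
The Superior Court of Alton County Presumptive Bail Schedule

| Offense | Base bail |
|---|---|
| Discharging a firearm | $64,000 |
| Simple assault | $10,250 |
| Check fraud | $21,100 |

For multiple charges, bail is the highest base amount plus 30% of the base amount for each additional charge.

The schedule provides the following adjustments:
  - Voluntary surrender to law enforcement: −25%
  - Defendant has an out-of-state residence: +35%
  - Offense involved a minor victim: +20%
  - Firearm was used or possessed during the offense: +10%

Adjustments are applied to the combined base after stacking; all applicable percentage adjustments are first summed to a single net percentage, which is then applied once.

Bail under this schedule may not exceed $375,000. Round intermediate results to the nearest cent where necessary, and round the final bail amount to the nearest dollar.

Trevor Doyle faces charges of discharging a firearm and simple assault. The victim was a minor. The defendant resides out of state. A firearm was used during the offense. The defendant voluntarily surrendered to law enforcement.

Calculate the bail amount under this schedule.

$93,905

Base amounts from the schedule: discharging a firearm $64,000; simple assault $10,250.
Stacking rule: highest base plus 30% of each additional charge. Highest is discharging a firearm at $64,000. Additional: $10,250 × 30% = $3,075. Combined base = $64,000 + $3,075 = $67,075.
Net percentage adjustment: −25% +35% +20% +10% = +40%. $67,075 × 1.4 = $93,905.
$93,905 is within the $375,000 maximum.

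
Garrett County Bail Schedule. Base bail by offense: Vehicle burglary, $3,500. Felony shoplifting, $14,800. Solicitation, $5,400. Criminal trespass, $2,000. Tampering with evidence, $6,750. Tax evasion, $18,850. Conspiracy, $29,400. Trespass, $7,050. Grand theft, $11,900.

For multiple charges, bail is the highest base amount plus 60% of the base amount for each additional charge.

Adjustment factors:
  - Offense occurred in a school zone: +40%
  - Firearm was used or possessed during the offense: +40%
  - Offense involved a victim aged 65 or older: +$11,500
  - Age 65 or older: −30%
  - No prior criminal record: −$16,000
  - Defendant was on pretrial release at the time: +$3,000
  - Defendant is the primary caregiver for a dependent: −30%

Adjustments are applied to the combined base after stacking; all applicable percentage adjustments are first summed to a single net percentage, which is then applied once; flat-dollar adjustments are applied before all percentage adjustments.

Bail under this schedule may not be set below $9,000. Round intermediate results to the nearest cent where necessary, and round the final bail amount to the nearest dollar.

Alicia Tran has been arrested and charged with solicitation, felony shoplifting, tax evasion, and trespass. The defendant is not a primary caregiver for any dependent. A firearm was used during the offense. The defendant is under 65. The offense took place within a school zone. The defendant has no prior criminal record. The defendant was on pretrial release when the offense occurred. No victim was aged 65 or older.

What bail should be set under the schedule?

Base amounts from the schedule: solicitation $5,400; felony shoplifting $14,800; tax evasion $18,850; trespass $7,050.
Stacking rule: highest base plus 60% of each additional charge. Highest is tax evasion at $18,850. Additional: $5,400 × 60% = $3,240; $14,800 × 60% = $8,880; $7,050 × 60% = $4,230. Combined base = $18,850 + $16,350 = $35,200.
No prior criminal record (−$16,000 flat): $35,200 − $16,000 = $19,200.
Defendant was on pretrial release at the time (+$3,000 flat): $19,200 + $3,000 = $22,200.
Net percentage adjustment: +40% +40% = +80%. $22,200 × 1.8 = $39,960.
$39,960 is at or above the $9,000 minimum.

$39,960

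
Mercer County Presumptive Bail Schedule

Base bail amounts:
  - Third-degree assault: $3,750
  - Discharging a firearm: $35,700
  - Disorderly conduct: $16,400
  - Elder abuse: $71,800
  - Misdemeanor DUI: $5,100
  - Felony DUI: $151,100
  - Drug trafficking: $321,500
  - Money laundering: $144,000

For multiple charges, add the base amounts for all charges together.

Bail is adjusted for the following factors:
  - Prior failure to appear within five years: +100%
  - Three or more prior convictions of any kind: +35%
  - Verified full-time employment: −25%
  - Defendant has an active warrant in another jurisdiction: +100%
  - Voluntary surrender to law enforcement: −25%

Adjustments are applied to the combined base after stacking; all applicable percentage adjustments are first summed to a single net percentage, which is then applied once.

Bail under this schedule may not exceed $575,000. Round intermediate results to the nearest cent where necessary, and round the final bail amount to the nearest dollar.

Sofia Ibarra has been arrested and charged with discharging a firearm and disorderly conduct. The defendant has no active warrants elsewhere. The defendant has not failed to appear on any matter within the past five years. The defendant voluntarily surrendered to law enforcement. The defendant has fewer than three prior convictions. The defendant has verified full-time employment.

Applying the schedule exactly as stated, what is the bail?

Base amounts from the schedule: discharging a firearm $35,700; disorderly conduct $16,400.
Stacking rule: sum of all bases. $35,700 + $16,400 = $52,100.
Net percentage adjustment: −25% −25% = −50%. $52,100 × 0.5 = $26,050.
$26,050 is within the $575,000 maximum.

$26,050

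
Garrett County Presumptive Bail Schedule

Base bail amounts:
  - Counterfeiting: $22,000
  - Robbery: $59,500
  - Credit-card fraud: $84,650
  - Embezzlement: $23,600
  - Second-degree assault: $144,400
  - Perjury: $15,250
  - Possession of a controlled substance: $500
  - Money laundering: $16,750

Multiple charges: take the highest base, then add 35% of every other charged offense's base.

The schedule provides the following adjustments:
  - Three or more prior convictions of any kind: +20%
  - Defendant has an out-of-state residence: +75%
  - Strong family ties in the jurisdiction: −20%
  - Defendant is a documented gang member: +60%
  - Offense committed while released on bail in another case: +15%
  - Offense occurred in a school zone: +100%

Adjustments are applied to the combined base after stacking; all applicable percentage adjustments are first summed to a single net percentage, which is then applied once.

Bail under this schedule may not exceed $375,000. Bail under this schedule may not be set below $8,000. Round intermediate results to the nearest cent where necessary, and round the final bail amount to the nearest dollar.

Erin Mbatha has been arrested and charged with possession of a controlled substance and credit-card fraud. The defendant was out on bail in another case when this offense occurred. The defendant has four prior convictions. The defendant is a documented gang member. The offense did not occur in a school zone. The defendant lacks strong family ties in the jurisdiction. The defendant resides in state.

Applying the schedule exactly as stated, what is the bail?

Base amounts from the schedule: possession of a controlled substance $500; credit-card fraud $84,650.
Stacking rule: highest base plus 35% of each additional charge. Highest is credit-card fraud at $84,650. Additional: $500 × 35% = $175. Combined base = $84,650 + $175 = $84,825.
Net percentage adjustment: +20% +60% +15% = +95%. $84,825 × 1.95 = $165,408.75.
$165,408.75 is within the $375,000 maximum.
$165,408.75 is at or above the $8,000 minimum.
Rounded to the nearest dollar: $165,409.

$165,409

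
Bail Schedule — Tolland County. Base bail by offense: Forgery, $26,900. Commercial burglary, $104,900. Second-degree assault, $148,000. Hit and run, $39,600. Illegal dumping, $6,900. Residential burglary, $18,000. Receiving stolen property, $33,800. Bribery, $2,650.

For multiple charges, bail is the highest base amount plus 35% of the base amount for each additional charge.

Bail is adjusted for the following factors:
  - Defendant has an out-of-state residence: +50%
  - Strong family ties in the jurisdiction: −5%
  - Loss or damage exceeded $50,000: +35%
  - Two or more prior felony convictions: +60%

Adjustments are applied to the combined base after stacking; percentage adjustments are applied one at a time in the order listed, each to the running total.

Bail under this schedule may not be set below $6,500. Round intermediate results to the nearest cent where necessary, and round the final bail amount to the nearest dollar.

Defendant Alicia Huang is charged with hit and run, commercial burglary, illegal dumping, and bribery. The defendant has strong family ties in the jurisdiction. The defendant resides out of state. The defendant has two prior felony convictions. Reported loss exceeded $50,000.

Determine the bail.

Base amounts from the schedule: hit and run $39,600; commercial burglary $104,900; illegal dumping $6,900; bribery $2,650.
Stacking rule: highest base plus 35% of each additional charge. Highest is commercial burglary at $104,900. Additional: $39,600 × 35% = $13,860; $6,900 × 35% = $2,415; $2,650 × 35% = $927.50. Combined base = $104,900 + $17,202.50 = $122,102.50.
Defendant has an out-of-state residence (+50%): $122,102.50 × 1.5 = $183,153.75.
Strong family ties in the jurisdiction (−5%): $183,153.75 × 0.95 = $173,996.06.
Loss or damage exceeded $50,000 (+35%): $173,996.06 × 1.35 = $234,894.68.
Two or more prior felony convictions (+60%): $234,894.68 × 1.6 = $375,831.49.
$375,831.49 is at or above the $6,500 minimum.
Rounded to the nearest dollar: $375,831.

$375,831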